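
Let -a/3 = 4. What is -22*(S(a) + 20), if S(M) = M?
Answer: -176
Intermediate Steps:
a = -12 (a = -3*4 = -12)
-22*(S(a) + 20) = -22*(-12 + 20) = -22*8 = -176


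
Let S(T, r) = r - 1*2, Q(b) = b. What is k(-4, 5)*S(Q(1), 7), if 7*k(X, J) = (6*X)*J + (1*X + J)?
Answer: -85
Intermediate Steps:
S(T, r) = -2 + r (S(T, r) = r - 2 = -2 + r)
k(X, J) = J/7 + X/7 + 6*J*X/7 (k(X, J) = ((6*X)*J + (1*X + J))/7 = (6*J*X + (X + J))/7 = (6*J*X + (J + X))/7 = (J + X + 6*J*X)/7 = J/7 + X/7 + 6*J*X/7)
k(-4, 5)*S(Q(1), 7) = ((1/7)*5 + (1/7)*(-4) + (6/7)*5*(-4))*(-2 + 7) = (5/7 - 4/7 - 120/7)*5 = -17*5 = -85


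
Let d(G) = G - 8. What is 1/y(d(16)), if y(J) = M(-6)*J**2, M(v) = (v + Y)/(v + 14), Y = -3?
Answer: -1/72 ≈ -0.013889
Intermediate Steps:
d(G) = -8 + G
M(v) = (-3 + v)/(14 + v) (M(v) = (v - 3)/(v + 14) = (-3 + v)/(14 + v))
y(J) = -9*J**2/8 (y(J) = ((-3 - 6)/(14 - 6))*J**2 = (-9/8)*J**2 = ((1/8)*(-9))*J**2 = -9*J**2/8)
1/y(d(16)) = 1/(-9*(-8 + 16)**2/8) = 1/(-9/8*8**2) = 1/(-9/8*64) = 1/(-72) = -1/72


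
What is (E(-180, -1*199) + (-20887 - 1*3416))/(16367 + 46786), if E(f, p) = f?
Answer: -8161/21051 ≈ -0.38768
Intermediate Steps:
(E(-180, -1*199) + (-20887 - 1*3416))/(16367 + 46786) = (-180 + (-20887 - 1*3416))/(16367 + 46786) = (-180 + (-20887 - 3416))/63153 = (-180 - 24303)*(1/63153) = -24483*1/63153 = -8161/21051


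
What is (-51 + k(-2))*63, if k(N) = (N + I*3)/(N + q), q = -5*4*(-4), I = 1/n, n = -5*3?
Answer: -417921/130 ≈ -3214.8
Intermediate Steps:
n = -15
I = -1/15 (I = 1/(-15) = -1/15 ≈ -0.066667)
q = 80 (q = -20*(-4) = 80)
k(N) = (-1/5 + N)/(80 + N) (k(N) = (N - 1/15*3)/(N + 80) = (N - 1/5)/(80 + N) = (-1/5 + N)/(80 + N))
(-51 + k(-2))*63 = (-51 + (-1/5 - 2)/(80 - 2))*63 = (-51 - 11/5/78)*63 = (-51 + (1/78)*(-11/5))*63 = (-51 - 11/390)*63 = -19901/390*63 = -417921/130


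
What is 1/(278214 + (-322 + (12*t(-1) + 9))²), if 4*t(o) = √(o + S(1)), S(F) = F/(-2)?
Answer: 2*I/(1878*√6 + 752339*I) ≈ 2.6583e-6 + 1.6254e-8*I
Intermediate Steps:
S(F) = -F/2 (S(F) = F*(-½) = -F/2)
t(o) = √(-½ + o)/4 (t(o) = √(o - ½*1)/4 = √(o - ½)/4 = √(-½ + o)/4)
1/(278214 + (-322 + (12*t(-1) + 9))²) = 1/(278214 + (-322 + (12*(√(-2 + 4*(-1))/8) + 9))²) = 1/(278214 + (-322 + (12*(√(-2 - 4)/8) + 9))²) = 1/(278214 + (-322 + (12*(√(-6)/8) + 9))²) = 1/(278214 + (-322 + (12*((I*√6)/8) + 9))²) = 1/(278214 + (-322 + (12*(I*√6/8) + 9))²) = 1/(278214 + (-322 + (3*I*√6/2 + 9))²) = 1/(278214 + (-322 + (9 + 3*I*√6/2))²) = 1/(278214 + (-313 + 3*I*√6/2)²)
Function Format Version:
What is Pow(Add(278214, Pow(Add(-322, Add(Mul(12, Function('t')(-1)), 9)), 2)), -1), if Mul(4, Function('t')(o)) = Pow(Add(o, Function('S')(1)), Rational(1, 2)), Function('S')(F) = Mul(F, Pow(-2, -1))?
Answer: Mul(2, I, Pow(Add(Mul(1878, Pow(6, Rational(1, 2))), Mul(752339, I)), -1)) ≈ Add(2.6583e-6, Mul(1.6254e-8, I))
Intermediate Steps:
Function('S')(F) = Mul(Rational(-1, 2), F) (Function('S')(F) = Mul(F, Rational(-1, 2)) = Mul(Rational(-1, 2), F))
Function('t')(o) = Mul(Rational(1, 4), Pow(Add(Rational(-1, 2), o), Rational(1, 2))) (Function('t')(o) = Mul(Rational(1, 4), Pow(Add(o, Mul(Rational(-1, 2), 1)), Rational(1, 2))) = Mul(Rational(1, 4), Pow(Add(o, Rational(-1, 2)), Rational(1, 2))) = Mul(Rational(1, 4), Pow(Add(Rational(-1, 2), o), Rational(1, 2))))
Pow(Add(278214, Pow(Add(-322, Add(Mul(12, Function('t')(-1)), 9)), 2)), -1) = Pow(Add(278214, Pow(Add(-322, Add(Mul(12, Mul(Rational(1, 8), Pow(Add(-2, Mul(4, -1)), Rational(1, 2)))), 9)), 2)), -1) = Pow(Add(278214, Pow(Add(-322, Add(Mul(12, Mul(Rational(1, 8), Pow(Add(-2, -4), Rational(1, 2)))), 9)), 2)), -1) = Pow(Add(278214, Pow(Add(-322, Add(Mul(12, Mul(Rational(1, 8), Pow(-6, Rational(1, 2)))), 9)), 2)), -1) = Pow(Add(278214, Pow(Add(-322, Add(Mul(12, Mul(Rational(1, 8), Mul(I, Pow(6, Rational(1, 2))))), 9)), 2)), -1) = Pow(Add(278214, Pow(Add(-322, Add(Mul(12, Mul(Rational(1, 8), I, Pow(6, Rational(1, 2)))), 9)), 2)), -1) = Pow(Add(278214, Pow(Add(-322, Add(Mul(Rational(3, 2), I, Pow(6, Rational(1, 2))), 9)), 2)), -1) = Pow(Add(278214, Pow(Add(-322, Add(9, Mul(Rational(3, 2), I, Pow(6, Rational(1, 2))))), 2)), -1) = Pow(Add(278214, Pow(Add(-313, Mul(Rational(3, 2), I, Pow(6, Rational(1, 2)))), 2)), -1)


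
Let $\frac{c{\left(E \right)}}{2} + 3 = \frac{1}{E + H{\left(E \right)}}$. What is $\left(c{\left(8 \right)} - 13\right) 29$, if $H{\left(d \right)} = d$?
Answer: $- \frac{4379}{8} \approx -547.38$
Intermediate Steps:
$c{\left(E \right)} = -6 + \frac{1}{E}$ ($c{\left(E \right)} = -6 + \frac{2}{E + E} = -6 + \frac{2}{2 E} = -6 + 2 \frac{1}{2 E} = -6 + \frac{1}{E}$)
$\left(c{\left(8 \right)} - 13\right) 29 = \left(\left(-6 + \frac{1}{8}\right) - 13\right) 29 = \left(- \frac{47}{8} - 13\right) 29 = \left(- \frac{151}{8}\right) 29 = - \frac{4379}{8}$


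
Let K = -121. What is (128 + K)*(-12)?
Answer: -84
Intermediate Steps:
(128 + K)*(-12) = (128 - 121)*(-12) = 7*(-12) = -84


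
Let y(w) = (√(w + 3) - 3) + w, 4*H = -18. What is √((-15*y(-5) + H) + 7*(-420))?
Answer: √(-11298 - 60*I*√2)/2 ≈ 0.19957 - 53.146*I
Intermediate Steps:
H = -9/2 (H = (¼)*(-18) = -9/2 ≈ -4.5000)
y(w) = -3 + w + √(3 + w) (y(w) = (√(3 + w) - 3) + w = (-3 + √(3 + w)) + w = -3 + w + √(3 + w))
√((-15*y(-5) + H) + 7*(-420)) = √((-15*(-3 - 5 + √(3 - 5)) - 9/2) + 7*(-420)) = √((-15*(-3 - 5 + √(-2)) - 9/2) - 2940) = √((-15*(-3 - 5 + I*√2) - 9/2) - 2940) = √((-15*(-8 + I*√2) - 9/2) - 2940) = √(((120 - 15*I*√2) - 9/2) - 2940) = √((231/2 - 15*I*√2) - 2940) = √(-5649/2 - 15*I*√2)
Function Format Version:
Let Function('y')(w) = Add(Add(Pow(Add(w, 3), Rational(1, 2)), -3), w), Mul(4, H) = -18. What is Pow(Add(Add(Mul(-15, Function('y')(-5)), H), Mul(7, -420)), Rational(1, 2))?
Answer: Mul(Rational(1, 2), Pow(Add(-11298, Mul(-60, I, Pow(2, Rational(1, 2)))), Rational(1, 2))) ≈ Add(0.19957, Mul(-53.146, I))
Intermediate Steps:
H = Rational(-9, 2) (H = Mul(Rational(1, 4), -18) = Rational(-9, 2) ≈ -4.5000)
Function('y')(w) = Add(-3, w, Pow(Add(3, w), Rational(1, 2))) (Function('y')(w) = Add(Add(Pow(Add(3, w), Rational(1, 2)), -3), w) = Add(Add(-3, Pow(Add(3, w), Rational(1, 2))), w) = Add(-3, w, Pow(Add(3, w), Rational(1, 2))))
Pow(Add(Add(Mul(-15, Function('y')(-5)), H), Mul(7, -420)), Rational(1, 2)) = Pow(Add(Add(Mul(-15, Add(-3, -5, Pow(Add(3, -5), Rational(1, 2)))), Rational(-9, 2)), Mul(7, -420)), Rational(1, 2)) = Pow(Add(Add(Mul(-15, Add(-3, -5, Pow(-2, Rational(1, 2)))), Rational(-9, 2)), -2940), Rational(1, 2)) = Pow(Add(Add(Mul(-15, Add(-3, -5, Mul(I, Pow(2, Rational(1, 2))))), Rational(-9, 2)), -2940), Rational(1, 2)) = Pow(Add(Add(Mul(-15, Add(-8, Mul(I, Pow(2, Rational(1, 2))))), Rational(-9, 2)), -2940), Rational(1, 2)) = Pow(Add(Add(Add(120, Mul(-15, I, Pow(2, Rational(1, 2)))), Rational(-9, 2)), -2940), Rational(1, 2)) = Pow(Add(Add(Rational(231, 2), Mul(-15, I, Pow(2, Rational(1, 2)))), -2940), Rational(1, 2)) = Pow(Add(Rational(-5649, 2), Mul(-15, I, Pow(2, Rational(1, 2)))), Rational(1, 2))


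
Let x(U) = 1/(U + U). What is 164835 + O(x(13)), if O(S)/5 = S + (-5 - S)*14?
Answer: 328965/2 ≈ 1.6448e+5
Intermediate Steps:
x(U) = 1/(2*U)
O(S) = -350 - 65*S (O(S) = 5*(S + (-5 - S)*14) = 5*(S + (-70 - 14*S)) = 5*(-70 - 13*S) = -350 - 65*S)
164835 + O(x(13)) = 164835 + (-350 - 65/(2*13)) = 164835 + (-350 - 65*1/26) = 164835 + (-350 - 5/2) = 164835 - 705/2 = 328965/2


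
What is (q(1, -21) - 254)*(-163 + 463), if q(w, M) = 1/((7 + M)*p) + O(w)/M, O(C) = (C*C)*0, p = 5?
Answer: -533430/7 ≈ -76204.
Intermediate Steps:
O(C) = 0 (O(C) = C²*0 = 0)
q(w, M) = 1/(5*(7 + M)) (q(w, M) = 1/((7 + M)*5) + 0/M = (⅕)/(7 + M) + 0 = 1/(5*(7 + M)) + 0 = 1/(5*(7 + M)))
(q(1, -21) - 254)*(-163 + 463) = (1/(5*(7 - 21)) - 254)*(-163 + 463) = ((⅕)/(-14) - 254)*300 = ((⅕)*(-1/14) - 254)*300 = (-1/70 - 254)*300 = -17781/70*300 = -533430/7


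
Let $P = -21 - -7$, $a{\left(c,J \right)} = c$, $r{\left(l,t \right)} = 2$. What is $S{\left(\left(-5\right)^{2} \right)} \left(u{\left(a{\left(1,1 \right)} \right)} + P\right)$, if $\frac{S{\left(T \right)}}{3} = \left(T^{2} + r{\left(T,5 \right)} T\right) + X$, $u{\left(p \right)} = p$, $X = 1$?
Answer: $-26364$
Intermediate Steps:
$S{\left(T \right)} = 3 + 3 T^{2} + 6 T$ ($S{\left(T \right)} = 3 \left(\left(T^{2} + 2 T\right) + 1\right) = 3 \left(1 + T^{2} + 2 T\right) = 3 + 3 T^{2} + 6 T$)
$P = -14$ ($P = -21 + 7 = -14$)
$S{\left(\left(-5\right)^{2} \right)} \left(u{\left(a{\left(1,1 \right)} \right)} + P\right) = \left(3 + 3 \left(\left(-5\right)^{2}\right)^{2} + 6 \left(-5\right)^{2}\right) \left(1 - 14\right) = \left(3 + 3 \cdot 25^{2} + 6 \cdot 25\right) \left(-13\right) = \left(3 + 3 \cdot 625 + 150\right) \left(-13\right) = \left(3 + 1875 + 150\right) \left(-13\right) = 2028 \left(-13\right) = -26364$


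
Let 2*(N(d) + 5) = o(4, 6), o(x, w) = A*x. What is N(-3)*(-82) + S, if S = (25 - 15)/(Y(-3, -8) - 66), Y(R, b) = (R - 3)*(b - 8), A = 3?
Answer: -245/3 ≈ -81.667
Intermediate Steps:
Y(R, b) = (-8 + b)*(-3 + R) (Y(R, b) = (-3 + R)*(-8 + b) = (-8 + b)*(-3 + R))
o(x, w) = 3*x
S = ⅓ (S = (25 - 15)/((24 - 8*(-3) - 3*(-8) - 3*(-8)) - 66) = 10/((24 + 24 + 24 + 24) - 66) = 10/(96 - 66) = 10/30 = 10*(1/30) = ⅓ ≈ 0.33333)
N(d) = 1 (N(d) = -5 + (3*4)/2 = -5 + (½)*12 = -5 + 6 = 1)
N(-3)*(-82) + S = 1*(-82) + ⅓ = -82 + ⅓ = -245/3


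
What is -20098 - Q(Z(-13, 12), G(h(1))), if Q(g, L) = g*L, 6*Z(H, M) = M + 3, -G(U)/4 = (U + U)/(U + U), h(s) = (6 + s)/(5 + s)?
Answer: -20088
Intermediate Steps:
h(s) = (6 + s)/(5 + s)
G(U) = -4 (G(U) = -4*(U + U)/(U + U) = -4*2*U/(2*U) = -4*2*U*1/(2*U) = -4*1 = -4)
Z(H, M) = ½ + M/6 (Z(H, M) = (M + 3)/6 = (3 + M)/6 = ½ + M/6)
Q(g, L) = L*g
-20098 - Q(Z(-13, 12), G(h(1))) = -20098 - (-4)*(½ + (⅙)*12) = -20098 - (-4)*(½ + 2) = -20098 - (-4)*5/2 = -20098 - 1*(-10) = -20098 + 10 = -20088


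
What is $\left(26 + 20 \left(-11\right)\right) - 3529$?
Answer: $-3723$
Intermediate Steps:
$\left(26 + 20 \left(-11\right)\right) - 3529 = \left(26 - 220\right) - 3529 = -194 - 3529 = -3723$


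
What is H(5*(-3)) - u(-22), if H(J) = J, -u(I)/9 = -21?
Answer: -204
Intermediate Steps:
u(I) = 189 (u(I) = -9*(-21) = 189)
H(5*(-3)) - u(-22) = 5*(-3) - 1*189 = -15 - 189 = -204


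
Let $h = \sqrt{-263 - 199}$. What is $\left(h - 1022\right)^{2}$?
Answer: $\left(1022 - i \sqrt{462}\right)^{2} \approx 1.044 \cdot 10^{6} - 43934.0 i$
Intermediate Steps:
$h = i \sqrt{462}$ ($h = \sqrt{-462} = i \sqrt{462} \approx 21.494 i$)
$\left(h - 1022\right)^{2} = \left(i \sqrt{462} - 1022\right)^{2} = \left(-1022 + i \sqrt{462}\right)^{2}$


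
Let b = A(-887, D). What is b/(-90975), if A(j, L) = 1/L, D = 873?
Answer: -1/79421175 ≈ -1.2591e-8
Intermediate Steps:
b = 1/873 ≈ 0.0011455
b/(-90975) = (1/873)/(-90975) = (1/873)*(-1/90975) = -1/79421175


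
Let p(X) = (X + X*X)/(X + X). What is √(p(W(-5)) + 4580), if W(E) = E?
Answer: √4578 ≈ 67.661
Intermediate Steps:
p(X) = (X + X²)/(2*X) (p(X) = (X + X²)/((2*X)) = (X + X²)*(1/(2*X)) = (X + X²)/(2*X))
√(p(W(-5)) + 4580) = √((½ + (½)*(-5)) + 4580) = √((½ - 5/2) + 4580) = √(-2 + 4580) = √4578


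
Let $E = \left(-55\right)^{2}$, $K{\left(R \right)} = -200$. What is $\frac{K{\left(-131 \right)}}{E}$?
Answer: $- \frac{8}{121} \approx -0.066116$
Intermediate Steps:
$E = 3025$
$\frac{K{\left(-131 \right)}}{E} = - \frac{200}{3025} = \left(-200\right) \frac{1}{3025} = - \frac{8}{121}$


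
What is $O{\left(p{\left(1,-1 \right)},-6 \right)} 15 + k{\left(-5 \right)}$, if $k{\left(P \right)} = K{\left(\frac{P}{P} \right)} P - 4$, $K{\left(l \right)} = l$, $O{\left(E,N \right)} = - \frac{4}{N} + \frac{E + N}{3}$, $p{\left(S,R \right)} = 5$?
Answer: $-4$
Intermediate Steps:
$O{\left(E,N \right)} = - \frac{4}{N} + \frac{E}{3} + \frac{N}{3}$ ($O{\left(E,N \right)} = - \frac{4}{N} + \left(E + N\right) \frac{1}{3} = - \frac{4}{N} + \left(\frac{E}{3} + \frac{N}{3}\right) = - \frac{4}{N} + \frac{E}{3} + \frac{N}{3}$)
$k{\left(P \right)} = -4 + P$ ($k{\left(P \right)} = \frac{P}{P} P - 4 = 1 P - 4 = P - 4 = -4 + P$)
$O{\left(p{\left(1,-1 \right)},-6 \right)} 15 + k{\left(-5 \right)} = \frac{-12 - 6 \left(5 - 6\right)}{3 \left(-6\right)} 15 - 9 = \frac{1}{3} \left(- \frac{1}{6}\right) \left(-12 - -6\right) 15 - 9 = \frac{1}{3} \left(- \frac{1}{6}\right) \left(-12 + 6\right) 15 - 9 = \frac{1}{3} \left(- \frac{1}{6}\right) \left(-6\right) 15 - 9 = \frac{1}{3} \cdot 15 - 9 = 5 - 9 = -4$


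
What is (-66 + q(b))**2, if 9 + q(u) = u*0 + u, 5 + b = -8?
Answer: 7744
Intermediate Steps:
b = -13 (b = -5 - 8 = -13)
q(u) = -9 + u (q(u) = -9 + (u*0 + u) = -9 + (0 + u) = -9 + u)
(-66 + q(b))**2 = (-66 + (-9 - 13))**2 = (-66 - 22)**2 = (-88)**2 = 7744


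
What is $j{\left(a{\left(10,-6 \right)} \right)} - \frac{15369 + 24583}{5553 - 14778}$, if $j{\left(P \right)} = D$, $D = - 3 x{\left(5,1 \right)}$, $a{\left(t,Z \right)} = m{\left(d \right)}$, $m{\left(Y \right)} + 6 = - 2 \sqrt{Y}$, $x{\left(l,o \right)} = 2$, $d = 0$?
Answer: $- \frac{15398}{9225} \approx -1.6692$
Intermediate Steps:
$m{\left(Y \right)} = -6 - 2 \sqrt{Y}$
$a{\left(t,Z \right)} = -6$ ($a{\left(t,Z \right)} = -6 - 2 \sqrt{0} = -6 - 0 = -6 + 0 = -6$)
$D = -6$ ($D = \left(-3\right) 2 = -6$)
$j{\left(P \right)} = -6$
$j{\left(a{\left(10,-6 \right)} \right)} - \frac{15369 + 24583}{5553 - 14778} = -6 - \frac{15369 + 24583}{5553 - 14778} = -6 - \frac{39952}{-9225} = -6 - 39952 \left(- \frac{1}{9225}\right) = -6 - - \frac{39952}{9225} = -6 + \frac{39952}{9225} = - \frac{15398}{9225}$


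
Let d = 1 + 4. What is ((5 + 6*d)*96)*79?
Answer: 265440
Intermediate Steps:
d = 5
((5 + 6*d)*96)*79 = ((5 + 6*5)*96)*79 = ((5 + 30)*96)*79 = (35*96)*79 = 3360*79 = 265440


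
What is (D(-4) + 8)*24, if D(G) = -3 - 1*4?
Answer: 24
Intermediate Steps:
D(G) = -7 (D(G) = -3 - 4 = -7)
(D(-4) + 8)*24 = (-7 + 8)*24 = 1*24 = 24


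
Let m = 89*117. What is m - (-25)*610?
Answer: 25663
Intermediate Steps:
m = 10413
m - (-25)*610 = 10413 - (-25)*610 = 10413 - 1*(-15250) = 10413 + 15250 = 25663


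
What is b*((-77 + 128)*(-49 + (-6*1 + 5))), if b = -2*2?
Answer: 10200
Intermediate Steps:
b = -4
b*((-77 + 128)*(-49 + (-6*1 + 5))) = -4*(-77 + 128)*(-49 + (-6*1 + 5)) = -204*(-49 + (-6 + 5)) = -204*(-49 - 1) = -204*(-50) = -4*(-2550) = 10200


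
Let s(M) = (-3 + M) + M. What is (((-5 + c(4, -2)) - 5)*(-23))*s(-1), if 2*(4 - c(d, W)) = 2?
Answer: -805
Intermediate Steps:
s(M) = -3 + 2*M
c(d, W) = 3 (c(d, W) = 4 - ½*2 = 4 - 1 = 3)
(((-5 + c(4, -2)) - 5)*(-23))*s(-1) = (((-5 + 3) - 5)*(-23))*(-3 + 2*(-1)) = ((-2 - 5)*(-23))*(-3 - 2) = -7*(-23)*(-5) = 161*(-5) = -805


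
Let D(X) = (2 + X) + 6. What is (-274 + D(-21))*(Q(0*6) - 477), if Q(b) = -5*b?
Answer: 136899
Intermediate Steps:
D(X) = 8 + X
(-274 + D(-21))*(Q(0*6) - 477) = (-274 + (8 - 21))*(-0*6 - 477) = (-274 - 13)*(-5*0 - 477) = -287*(0 - 477) = -287*(-477) = 136899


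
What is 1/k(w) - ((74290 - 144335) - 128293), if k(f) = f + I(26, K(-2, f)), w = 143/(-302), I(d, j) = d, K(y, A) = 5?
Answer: 1528987944/7709 ≈ 1.9834e+5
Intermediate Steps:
w = -143/302 (w = 143*(-1/302) = -143/302 ≈ -0.47351)
k(f) = 26 + f (k(f) = f + 26 = 26 + f)
1/k(w) - ((74290 - 144335) - 128293) = 1/(26 - 143/302) - ((74290 - 144335) - 128293) = 1/(7709/302) - (-70045 - 128293) = 302/7709 - 1*(-198338) = 302/7709 + 198338 = 1528987944/7709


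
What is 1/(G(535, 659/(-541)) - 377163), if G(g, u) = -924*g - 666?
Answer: -1/872169 ≈ -1.1466e-6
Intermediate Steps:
G(g, u) = -666 - 924*g
1/(G(535, 659/(-541)) - 377163) = 1/((-666 - 924*535) - 377163) = 1/((-666 - 494340) - 377163) = 1/(-495006 - 377163) = 1/(-872169) = -1/872169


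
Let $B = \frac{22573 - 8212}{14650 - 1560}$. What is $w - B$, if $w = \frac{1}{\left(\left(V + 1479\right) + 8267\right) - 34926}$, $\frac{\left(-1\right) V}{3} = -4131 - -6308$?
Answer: $- \frac{455414761}{415096990} \approx -1.0971$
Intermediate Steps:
$V = -6531$ ($V = - 3 \left(-4131 - -6308\right) = - 3 \left(-4131 + 6308\right) = \left(-3\right) 2177 = -6531$)
$B = \frac{14361}{13090} \approx 1.0971$
$w = - \frac{1}{31711}$ ($w = \frac{1}{\left(\left(-6531 + 1479\right) + 8267\right) - 34926} = \frac{1}{\left(-5052 + 8267\right) - 34926} = \frac{1}{3215 - 34926} = \frac{1}{-31711} = - \frac{1}{31711} \approx -3.1535 \cdot 10^{-5}$)
$w - B = - \frac{1}{31711} - \frac{14361}{13090} = - \frac{455414761}{415096990}$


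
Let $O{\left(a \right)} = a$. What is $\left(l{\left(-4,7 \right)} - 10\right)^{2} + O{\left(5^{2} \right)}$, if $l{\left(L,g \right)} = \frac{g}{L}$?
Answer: $\frac{2609}{16} \approx 163.06$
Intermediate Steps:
$\left(l{\left(-4,7 \right)} - 10\right)^{2} + O{\left(5^{2} \right)} = \left(\frac{7}{-4} - 10\right)^{2} + 5^{2} = \left(7 \left(- \frac{1}{4}\right) - 10\right)^{2} + 25 = \left(- \frac{7}{4} - 10\right)^{2} + 25 = \left(- \frac{47}{4}\right)^{2} + 25 = \frac{2209}{16} + 25 = \frac{2609}{16}$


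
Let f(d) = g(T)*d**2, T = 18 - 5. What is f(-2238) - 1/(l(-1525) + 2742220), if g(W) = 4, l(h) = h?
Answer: 54908662270319/2740695 ≈ 2.0035e+7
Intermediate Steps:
T = 13
f(d) = 4*d**2
f(-2238) - 1/(l(-1525) + 2742220) = 4*(-2238)**2 - 1/(-1525 + 2742220) = 4*5008644 - 1/2740695 = 20034576 - 1*1/2740695 = 20034576 - 1/2740695 = 54908662270319/2740695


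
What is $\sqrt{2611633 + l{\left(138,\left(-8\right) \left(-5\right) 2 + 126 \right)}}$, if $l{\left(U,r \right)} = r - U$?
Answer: $3 \sqrt{290189} \approx 1616.1$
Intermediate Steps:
$\sqrt{2611633 + l{\left(138,\left(-8\right) \left(-5\right) 2 + 126 \right)}} = \sqrt{2611633 - \left(12 - \left(-8\right) \left(-5\right) 2\right)} = \sqrt{2611633 + \left(\left(40 \cdot 2 + 126\right) - 138\right)} = \sqrt{2611633 + \left(\left(80 + 126\right) - 138\right)} = \sqrt{2611633 + \left(206 - 138\right)} = \sqrt{2611633 + 68} = \sqrt{2611701} = 3 \sqrt{290189}$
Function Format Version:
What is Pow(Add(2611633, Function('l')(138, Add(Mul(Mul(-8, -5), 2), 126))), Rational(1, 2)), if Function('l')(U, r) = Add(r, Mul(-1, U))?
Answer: Mul(3, Pow(290189, Rational(1, 2))) ≈ 1616.1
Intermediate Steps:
Pow(Add(2611633, Function('l')(138, Add(Mul(Mul(-8, -5), 2), 126))), Rational(1, 2)) = Pow(Add(2611633, Add(Add(Mul(Mul(-8, -5), 2), 126), Mul(-1, 138))), Rational(1, 2)) = Pow(Add(2611633, Add(Add(Mul(40, 2), 126), -138)), Rational(1, 2)) = Pow(Add(2611633, Add(Add(80, 126), -138)), Rational(1, 2)) = Pow(Add(2611633, Add(206, -138)), Rational(1, 2)) = Pow(Add(2611633, 68), Rational(1, 2)) = Pow(2611701, Rational(1, 2)) = Mul(3, Pow(290189, Rational(1, 2)))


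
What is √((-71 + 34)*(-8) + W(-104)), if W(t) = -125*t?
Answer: 4*√831 ≈ 115.31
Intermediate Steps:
√((-71 + 34)*(-8) + W(-104)) = √((-71 + 34)*(-8) - 125*(-104)) = √(-37*(-8) + 13000) = √(296 + 13000) = √13296 = 4*√831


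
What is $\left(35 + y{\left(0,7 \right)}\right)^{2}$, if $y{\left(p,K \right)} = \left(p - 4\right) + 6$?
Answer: $1369$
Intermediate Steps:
$y{\left(p,K \right)} = 2 + p$ ($y{\left(p,K \right)} = \left(-4 + p\right) + 6 = 2 + p$)
$\left(35 + y{\left(0,7 \right)}\right)^{2} = \left(35 + \left(2 + 0\right)\right)^{2} = \left(35 + 2\right)^{2} = 37^{2} = 1369$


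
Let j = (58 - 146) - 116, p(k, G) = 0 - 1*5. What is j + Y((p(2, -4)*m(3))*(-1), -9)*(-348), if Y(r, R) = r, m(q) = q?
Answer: -5424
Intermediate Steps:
p(k, G) = -5 (p(k, G) = 0 - 5 = -5)
j = -204 (j = -88 - 116 = -204)
j + Y((p(2, -4)*m(3))*(-1), -9)*(-348) = -204 + (-5*3*(-1))*(-348) = -204 - 15*(-1)*(-348) = -204 + 15*(-348) = -204 - 5220 = -5424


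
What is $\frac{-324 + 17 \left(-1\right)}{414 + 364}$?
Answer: $- \frac{341}{778} \approx -0.4383$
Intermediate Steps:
$\frac{-324 + 17 \left(-1\right)}{414 + 364} = \frac{-324 - 17}{778} = \left(-341\right) \frac{1}{778} = - \frac{341}{778}$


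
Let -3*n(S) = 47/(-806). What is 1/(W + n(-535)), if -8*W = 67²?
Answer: -9672/5427013 ≈ -0.0017822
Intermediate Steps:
n(S) = 47/2418 (n(S) = -47/(3*(-806)) = -47*(-1)/(3*806) = -⅓*(-47/806) = 47/2418)
W = -4489/8 (W = -⅛*67² = -⅛*4489 = -4489/8 ≈ -561.13)
1/(W + n(-535)) = 1/(-4489/8 + 47/2418) = 1/(-5427013/9672) = -9672/5427013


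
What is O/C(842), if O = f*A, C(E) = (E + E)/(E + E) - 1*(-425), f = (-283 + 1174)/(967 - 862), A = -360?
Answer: -3564/497 ≈ -7.1710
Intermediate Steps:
f = 297/35 (f = 891/105 = 891*(1/105) = 297/35 ≈ 8.4857)
C(E) = 426 (C(E) = (2*E)/((2*E)) + 425 = (2*E)*(1/(2*E)) + 425 = 1 + 425 = 426)
O = -21384/7 (O = (297/35)*(-360) = -21384/7 ≈ -3054.9)
O/C(842) = -21384/7/426 = -21384/7*1/426 = -3564/497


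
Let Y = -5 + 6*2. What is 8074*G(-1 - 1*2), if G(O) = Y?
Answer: 56518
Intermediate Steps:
Y = 7 (Y = -5 + 12 = 7)
G(O) = 7
8074*G(-1 - 1*2) = 8074*7 = 56518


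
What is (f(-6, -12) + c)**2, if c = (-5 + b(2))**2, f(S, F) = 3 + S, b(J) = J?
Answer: 36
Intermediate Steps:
c = 9 (c = (-5 + 2)**2 = (-3)**2 = 9)
(f(-6, -12) + c)**2 = ((3 - 6) + 9)**2 = (-3 + 9)**2 = 6**2 = 36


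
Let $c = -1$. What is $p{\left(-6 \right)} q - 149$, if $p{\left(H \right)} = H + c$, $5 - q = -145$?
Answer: $-1199$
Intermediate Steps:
$q = 150$ ($q = 5 - -145 = 5 + 145 = 150$)
$p{\left(H \right)} = -1 + H$ ($p{\left(H \right)} = H - 1 = -1 + H$)
$p{\left(-6 \right)} q - 149 = \left(-1 - 6\right) 150 - 149 = \left(-7\right) 150 - 149 = -1050 - 149 = -1199$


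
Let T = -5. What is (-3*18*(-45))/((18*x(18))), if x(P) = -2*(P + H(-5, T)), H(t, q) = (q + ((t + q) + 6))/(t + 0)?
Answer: -75/22 ≈ -3.4091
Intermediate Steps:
H(t, q) = (6 + t + 2*q)/t (H(t, q) = (q + ((q + t) + 6))/t = (q + (6 + q + t))/t = (6 + t + 2*q)/t)
x(P) = -18/5 - 2*P (x(P) = -2*(P + (6 - 5 + 2*(-5))/(-5)) = -2*(P - (6 - 5 - 10)/5) = -2*(P - 1/5*(-9)) = -2*(P + 9/5) = -2*(9/5 + P) = -18/5 - 2*P)
(-3*18*(-45))/((18*x(18))) = (-3*18*(-45))/((18*(-18/5 - 2*18))) = (-54*(-45))/((18*(-18/5 - 36))) = 2430/((18*(-198/5))) = 2430/(-3564/5) = 2430*(-5/3564) = -75/22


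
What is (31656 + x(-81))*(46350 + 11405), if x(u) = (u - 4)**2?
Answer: 2245572155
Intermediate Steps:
x(u) = (-4 + u)**2
(31656 + x(-81))*(46350 + 11405) = (31656 + (-4 - 81)**2)*(46350 + 11405) = (31656 + (-85)**2)*57755 = (31656 + 7225)*57755 = 38881*57755 = 2245572155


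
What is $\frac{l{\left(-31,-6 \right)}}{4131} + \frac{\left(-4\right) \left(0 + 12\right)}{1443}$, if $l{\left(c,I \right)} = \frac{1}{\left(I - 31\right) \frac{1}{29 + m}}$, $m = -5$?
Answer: $- \frac{22136}{662337} \approx -0.033421$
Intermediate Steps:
$l{\left(c,I \right)} = \frac{1}{- \frac{31}{24} + \frac{I}{24}}$ ($l{\left(c,I \right)} = \frac{1}{\left(I - 31\right) \frac{1}{29 - 5}} = \frac{1}{\left(-31 + I\right) \frac{1}{24}} = \frac{1}{- \frac{31}{24} + \frac{I}{24}}$)
$\frac{l{\left(-31,-6 \right)}}{4131} + \frac{\left(-4\right) \left(0 + 12\right)}{1443} = \frac{24 \frac{1}{-31 - 6}}{4131} + \frac{\left(-4\right) \left(0 + 12\right)}{1443} = \frac{24}{-37} \cdot \frac{1}{4131} + \left(-4\right) 12 \cdot \frac{1}{1443} = 24 \left(- \frac{1}{37}\right) \frac{1}{4131} - \frac{16}{481} = \left(- \frac{24}{37}\right) \frac{1}{4131} - \frac{16}{481} = - \frac{8}{50949} - \frac{16}{481} = - \frac{22136}{662337}$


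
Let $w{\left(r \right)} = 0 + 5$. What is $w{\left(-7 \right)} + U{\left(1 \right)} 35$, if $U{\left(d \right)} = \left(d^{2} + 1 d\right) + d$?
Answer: $110$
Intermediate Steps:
$w{\left(r \right)} = 5$
$U{\left(d \right)} = d^{2} + 2 d$ ($U{\left(d \right)} = \left(d^{2} + d\right) + d = \left(d + d^{2}\right) + d = d^{2} + 2 d$)
$w{\left(-7 \right)} + U{\left(1 \right)} 35 = 5 + 1 \left(2 + 1\right) 35 = 5 + 1 \cdot 3 \cdot 35 = 5 + 3 \cdot 35 = 5 + 105 = 110$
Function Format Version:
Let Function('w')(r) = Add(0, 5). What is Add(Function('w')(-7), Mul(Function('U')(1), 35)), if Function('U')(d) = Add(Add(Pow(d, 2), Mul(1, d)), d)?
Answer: 110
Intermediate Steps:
Function('w')(r) = 5
Function('U')(d) = Add(Pow(d, 2), Mul(2, d)) (Function('U')(d) = Add(Add(Pow(d, 2), d), d) = Add(Add(d, Pow(d, 2)), d) = Add(Pow(d, 2), Mul(2, d)))
Add(Function('w')(-7), Mul(Function('U')(1), 35)) = Add(5, Mul(Mul(1, Add(2, 1)), 35)) = Add(5, Mul(Mul(1, 3), 35)) = Add(5, Mul(3, 35)) = Add(5, 105) = 110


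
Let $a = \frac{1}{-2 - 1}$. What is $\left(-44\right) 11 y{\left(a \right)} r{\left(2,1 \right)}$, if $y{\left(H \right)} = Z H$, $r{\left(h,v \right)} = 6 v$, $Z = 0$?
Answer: $0$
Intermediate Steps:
$a = - \frac{1}{3}$ ($a = \frac{1}{-3} = - \frac{1}{3} \approx -0.33333$)
$y{\left(H \right)} = 0$ ($y{\left(H \right)} = 0 H = 0$)
$\left(-44\right) 11 y{\left(a \right)} r{\left(2,1 \right)} = \left(-44\right) 11 \cdot 0 \cdot 6 \cdot 1 = - 484 \cdot 0 \cdot 6 = \left(-484\right) 0 = 0$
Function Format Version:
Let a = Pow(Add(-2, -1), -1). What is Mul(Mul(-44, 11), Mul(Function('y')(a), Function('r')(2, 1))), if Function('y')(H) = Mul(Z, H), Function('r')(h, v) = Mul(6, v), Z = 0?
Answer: 0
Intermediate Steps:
a = Rational(-1, 3) (a = Pow(-3, -1) = Rational(-1, 3) ≈ -0.33333)
Function('y')(H) = 0 (Function('y')(H) = Mul(0, H) = 0)
Mul(Mul(-44, 11), Mul(Function('y')(a), Function('r')(2, 1))) = Mul(Mul(-44, 11), Mul(0, Mul(6, 1))) = Mul(-484, Mul(0, 6)) = Mul(-484, 0) = 0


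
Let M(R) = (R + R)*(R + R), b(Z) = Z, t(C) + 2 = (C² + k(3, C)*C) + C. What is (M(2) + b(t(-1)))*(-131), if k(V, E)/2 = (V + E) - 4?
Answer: -2358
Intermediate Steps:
k(V, E) = -8 + 2*E + 2*V (k(V, E) = 2*((V + E) - 4) = 2*((E + V) - 4) = 2*(-4 + E + V) = -8 + 2*E + 2*V)
t(C) = -2 + C + C² + C*(-2 + 2*C) (t(C) = -2 + ((C² + (-8 + 2*C + 2*3)*C) + C) = -2 + ((C² + (-8 + 2*C + 6)*C) + C) = -2 + ((C² + (-2 + 2*C)*C) + C) = -2 + ((C² + C*(-2 + 2*C)) + C) = -2 + (C + C² + C*(-2 + 2*C)) = -2 + C + C² + C*(-2 + 2*C))
M(R) = 4*R² (M(R) = (2*R)*(2*R) = 4*R²)
(M(2) + b(t(-1)))*(-131) = (4*2² + (-2 - 1*(-1) + 3*(-1)²))*(-131) = (4*4 + (-2 + 1 + 3*1))*(-131) = (16 + (-2 + 1 + 3))*(-131) = (16 + 2)*(-131) = 18*(-131) = -2358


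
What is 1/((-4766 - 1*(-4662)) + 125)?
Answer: 1/21 ≈ 0.047619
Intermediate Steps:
1/((-4766 - 1*(-4662)) + 125) = 1/((-4766 + 4662) + 125) = 1/(-104 + 125) = 1/21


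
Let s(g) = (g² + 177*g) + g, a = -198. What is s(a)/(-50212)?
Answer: -990/12553 ≈ -0.078866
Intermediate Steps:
s(g) = g² + 178*g
s(a)/(-50212) = -198*(178 - 198)/(-50212) = -198*(-20)*(-1/50212) = 3960*(-1/50212) = -990/12553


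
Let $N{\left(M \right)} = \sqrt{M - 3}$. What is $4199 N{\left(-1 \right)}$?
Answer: $8398 i \approx 8398.0 i$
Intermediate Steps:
$N{\left(M \right)} = \sqrt{-3 + M}$
$4199 N{\left(-1 \right)} = 4199 \sqrt{-3 - 1} = 4199 \sqrt{-4} = 4199 \cdot 2 i = 8398 i$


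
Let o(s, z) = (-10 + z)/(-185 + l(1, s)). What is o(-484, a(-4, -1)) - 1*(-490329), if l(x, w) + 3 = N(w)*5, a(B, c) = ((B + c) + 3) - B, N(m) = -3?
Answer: 99536795/203 ≈ 4.9033e+5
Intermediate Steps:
a(B, c) = 3 + c (a(B, c) = (3 + B + c) - B = 3 + c)
l(x, w) = -18 (l(x, w) = -3 - 3*5 = -3 - 15 = -18)
o(s, z) = 10/203 - z/203 (o(s, z) = (-10 + z)/(-185 - 18) = (-10 + z)/(-203) = (-10 + z)*(-1/203) = 10/203 - z/203)
o(-484, a(-4, -1)) - 1*(-490329) = (10/203 - (3 - 1)/203) - 1*(-490329) = (10/203 - 1/203*2) + 490329 = (10/203 - 2/203) + 490329 = 8/203 + 490329 = 99536795/203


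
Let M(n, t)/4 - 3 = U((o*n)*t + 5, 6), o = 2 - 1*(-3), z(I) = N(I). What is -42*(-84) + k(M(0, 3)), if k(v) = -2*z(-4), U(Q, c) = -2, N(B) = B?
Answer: 3536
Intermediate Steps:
z(I) = I
o = 5 (o = 2 + 3 = 5)
M(n, t) = 4 (M(n, t) = 12 + 4*(-2) = 12 - 8 = 4)
k(v) = 8 (k(v) = -2*(-4) = 8)
-42*(-84) + k(M(0, 3)) = -42*(-84) + 8 = 3528 + 8 = 3536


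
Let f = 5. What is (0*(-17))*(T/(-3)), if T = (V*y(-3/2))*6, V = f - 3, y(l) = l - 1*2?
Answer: 0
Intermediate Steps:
y(l) = -2 + l (y(l) = l - 2 = -2 + l)
V = 2 (V = 5 - 3 = 2)
T = -42 (T = (2*(-2 - 3/2))*6 = (2*(-7/2))*6 = -7*6 = -42)
(0*(-17))*(T/(-3)) = (0*(-17))*(-42/(-3)) = 0*(-42*(-⅓)) = 0*14 = 0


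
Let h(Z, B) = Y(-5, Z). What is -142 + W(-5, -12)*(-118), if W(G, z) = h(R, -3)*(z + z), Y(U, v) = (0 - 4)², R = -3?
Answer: 45170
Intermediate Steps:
Y(U, v) = 16 (Y(U, v) = (-4)² = 16)
h(Z, B) = 16
W(G, z) = 32*z (W(G, z) = 16*(z + z) = 16*(2*z) = 32*z)
-142 + W(-5, -12)*(-118) = -142 + (32*(-12))*(-118) = -142 - 384*(-118) = -142 + 45312 = 45170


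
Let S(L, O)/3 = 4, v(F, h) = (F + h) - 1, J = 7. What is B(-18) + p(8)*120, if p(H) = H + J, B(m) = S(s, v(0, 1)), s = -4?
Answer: 1812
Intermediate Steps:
v(F, h) = -1 + F + h
S(L, O) = 12 (S(L, O) = 3*4 = 12)
B(m) = 12
p(H) = 7 + H (p(H) = H + 7 = 7 + H)
B(-18) + p(8)*120 = 12 + (7 + 8)*120 = 12 + 15*120 = 12 + 1800 = 1812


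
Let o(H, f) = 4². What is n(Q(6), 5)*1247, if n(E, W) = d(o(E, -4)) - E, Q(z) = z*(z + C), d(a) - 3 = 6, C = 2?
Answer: -48633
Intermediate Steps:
o(H, f) = 16
d(a) = 9 (d(a) = 3 + 6 = 9)
Q(z) = z*(2 + z) (Q(z) = z*(z + 2) = z*(2 + z))
n(E, W) = 9 - E
n(Q(6), 5)*1247 = (9 - 6*(2 + 6))*1247 = (9 - 6*8)*1247 = (9 - 1*48)*1247 = (9 - 48)*1247 = -39*1247 = -48633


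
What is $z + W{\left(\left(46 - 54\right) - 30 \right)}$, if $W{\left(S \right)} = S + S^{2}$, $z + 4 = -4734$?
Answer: $-3332$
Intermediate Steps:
$z = -4738$ ($z = -4 - 4734 = -4738$)
$z + W{\left(\left(46 - 54\right) - 30 \right)} = -4738 + \left(\left(46 - 54\right) - 30\right) \left(1 + \left(\left(46 - 54\right) - 30\right)\right) = -4738 + \left(-8 - 30\right) \left(1 - 38\right) = -4738 - 38 \left(1 - 38\right) = -4738 - -1406 = -4738 + 1406 = -3332$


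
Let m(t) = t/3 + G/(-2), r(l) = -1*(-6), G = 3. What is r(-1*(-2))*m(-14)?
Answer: -37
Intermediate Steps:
r(l) = 6
m(t) = -3/2 + t/3 (m(t) = t/3 + 3/(-2) = t*(⅓) + 3*(-½) = t/3 - 3/2 = -3/2 + t/3)
r(-1*(-2))*m(-14) = 6*(-3/2 + (⅓)*(-14)) = 6*(-3/2 - 14/3) = 6*(-37/6) = -37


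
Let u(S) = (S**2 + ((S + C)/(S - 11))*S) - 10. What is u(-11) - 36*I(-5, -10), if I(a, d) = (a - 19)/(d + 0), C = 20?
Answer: 291/10 ≈ 29.100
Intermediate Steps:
I(a, d) = (-19 + a)/d
u(S) = -10 + S**2 + S*(20 + S)/(-11 + S) (u(S) = (S**2 + ((S + 20)/(S - 11))*S) - 10 = (S**2 + ((20 + S)/(-11 + S))*S) - 10 = (S**2 + S*(20 + S)/(-11 + S)) - 10 = -10 + S**2 + S*(20 + S)/(-11 + S))
u(-11) - 36*I(-5, -10) = (110 + (-11)**3 - 10*(-11)**2 + 10*(-11))/(-11 - 11) - 36*(-19 - 5)/(-10) = (110 - 1331 - 10*121 - 110)/(-22) - (-18)*(-24)/5 = -(110 - 1331 - 1210 - 110)/22 - 36*12/5 = -1/22*(-2541) - 432/5 = 231/2 - 432/5 = 291/10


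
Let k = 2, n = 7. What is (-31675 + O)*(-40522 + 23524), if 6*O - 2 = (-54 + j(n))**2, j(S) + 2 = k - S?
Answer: 527864391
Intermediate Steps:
j(S) = -S (j(S) = -2 + (2 - S) = -S)
O = 1241/2 (O = 1/3 + (-54 - 1*7)**2/6 = 1/3 + (-54 - 7)**2/6 = 1/3 + (1/6)*(-61)**2 = 1/3 + (1/6)*3721 = 1/3 + 3721/6 = 1241/2 ≈ 620.50)
(-31675 + O)*(-40522 + 23524) = (-31675 + 1241/2)*(-40522 + 23524) = -62109/2*(-16998) = 527864391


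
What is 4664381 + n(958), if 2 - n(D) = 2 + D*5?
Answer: 4659591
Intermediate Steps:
n(D) = -5*D (n(D) = 2 - (2 + D*5) = 2 - (2 + 5*D) = 2 + (-2 - 5*D) = -5*D)
4664381 + n(958) = 4664381 - 5*958 = 4664381 - 4790 = 4659591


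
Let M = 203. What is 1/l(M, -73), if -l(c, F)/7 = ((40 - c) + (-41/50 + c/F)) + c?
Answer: -3650/929999 ≈ -0.0039247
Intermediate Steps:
l(c, F) = -13713/50 - 7*c/F (l(c, F) = -7*(((40 - c) + (-41/50 + c/F)) + c) = -7*((1959/50 - c + c/F) + c) = -7*(1959/50 + c/F) = -13713/50 - 7*c/F)
1/l(M, -73) = 1/(-13713/50 - 7*203/(-73)) = 1/(-13713/50 - 7*203*(-1/73)) = 1/(-13713/50 + 1421/73) = 1/(-929999/3650) = -3650/929999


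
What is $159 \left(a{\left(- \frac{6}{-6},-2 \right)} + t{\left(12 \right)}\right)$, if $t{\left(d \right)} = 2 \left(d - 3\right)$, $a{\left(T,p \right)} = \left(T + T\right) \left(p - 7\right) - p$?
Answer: $318$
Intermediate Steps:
$a{\left(T,p \right)} = - p + 2 T \left(-7 + p\right)$ ($a{\left(T,p \right)} = 2 T \left(-7 + p\right) - p = - p + 2 T \left(-7 + p\right)$)
$t{\left(d \right)} = -6 + 2 d$ ($t{\left(d \right)} = 2 \left(-3 + d\right) = -6 + 2 d$)
$159 \left(a{\left(- \frac{6}{-6},-2 \right)} + t{\left(12 \right)}\right) = 159 \left(\left(\left(-1\right) \left(-2\right) - 14 \left(- \frac{6}{-6}\right) + 2 \left(- \frac{6}{-6}\right) \left(-2\right)\right) + \left(-6 + 2 \cdot 12\right)\right) = 159 \left(\left(2 - 14 \left(\left(-6\right) \left(- \frac{1}{6}\right)\right) + 2 \left(\left(-6\right) \left(- \frac{1}{6}\right)\right) \left(-2\right)\right) + \left(-6 + 24\right)\right) = 159 \left(\left(2 - 14 + 2 \cdot 1 \left(-2\right)\right) + 18\right) = 159 \left(\left(2 - 14 - 4\right) + 18\right) = 159 \left(-16 + 18\right) = 159 \cdot 2 = 318$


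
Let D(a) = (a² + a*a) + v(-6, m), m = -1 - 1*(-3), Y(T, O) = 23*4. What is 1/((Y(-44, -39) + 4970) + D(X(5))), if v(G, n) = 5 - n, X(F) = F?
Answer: 1/5115 ≈ 0.00019550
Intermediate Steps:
Y(T, O) = 92
m = 2 (m = -1 + 3 = 2)
D(a) = 3 + 2*a² (D(a) = (a² + a*a) + (5 - 1*2) = (a² + a²) + (5 - 2) = 2*a² + 3 = 3 + 2*a²)
1/((Y(-44, -39) + 4970) + D(X(5))) = 1/((92 + 4970) + (3 + 2*5²)) = 1/(5062 + (3 + 2*25)) = 1/(5062 + (3 + 50)) = 1/(5062 + 53) = 1/5115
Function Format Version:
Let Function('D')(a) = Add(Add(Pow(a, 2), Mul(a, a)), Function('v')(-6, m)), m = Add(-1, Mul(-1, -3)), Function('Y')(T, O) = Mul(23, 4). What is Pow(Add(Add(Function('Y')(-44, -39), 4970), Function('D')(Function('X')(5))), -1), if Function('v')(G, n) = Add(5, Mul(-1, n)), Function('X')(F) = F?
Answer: Rational(1, 5115) ≈ 0.00019550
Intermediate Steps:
Function('Y')(T, O) = 92
m = 2 (m = Add(-1, 3) = 2)
Function('D')(a) = Add(3, Mul(2, Pow(a, 2))) (Function('D')(a) = Add(Add(Pow(a, 2), Mul(a, a)), Add(5, Mul(-1, 2))) = Add(Add(Pow(a, 2), Pow(a, 2)), Add(5, -2)) = Add(Mul(2, Pow(a, 2)), 3) = Add(3, Mul(2, Pow(a, 2))))
Pow(Add(Add(Function('Y')(-44, -39), 4970), Function('D')(Function('X')(5))), -1) = Pow(Add(Add(92, 4970), Add(3, Mul(2, Pow(5, 2)))), -1) = Pow(Add(5062, Add(3, Mul(2, 25))), -1) = Pow(Add(5062, Add(3, 50)), -1) = Pow(Add(5062, 53), -1) = Pow(5115, -1) = Rational(1, 5115)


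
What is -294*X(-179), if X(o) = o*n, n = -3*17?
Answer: -2683926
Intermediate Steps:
n = -51
X(o) = -51*o (X(o) = o*(-51) = -51*o)
-294*X(-179) = -(-14994)*(-179) = -294*9129 = -2683926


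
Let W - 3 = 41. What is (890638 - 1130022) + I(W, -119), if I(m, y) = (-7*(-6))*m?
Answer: -237536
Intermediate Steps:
W = 44 (W = 3 + 41 = 44)
I(m, y) = 42*m
(890638 - 1130022) + I(W, -119) = (890638 - 1130022) + 42*44 = -239384 + 1848 = -237536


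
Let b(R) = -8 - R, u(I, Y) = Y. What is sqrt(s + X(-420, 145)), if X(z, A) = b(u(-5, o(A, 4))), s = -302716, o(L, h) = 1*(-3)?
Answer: I*sqrt(302721) ≈ 550.2*I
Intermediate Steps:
o(L, h) = -3
X(z, A) = -5 (X(z, A) = -8 - 1*(-3) = -8 + 3 = -5)
sqrt(s + X(-420, 145)) = sqrt(-302716 - 5) = sqrt(-302721) = I*sqrt(302721)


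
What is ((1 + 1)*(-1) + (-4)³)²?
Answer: 4356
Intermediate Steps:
((1 + 1)*(-1) + (-4)³)² = (2*(-1) - 64)² = (-2 - 64)² = (-66)² = 4356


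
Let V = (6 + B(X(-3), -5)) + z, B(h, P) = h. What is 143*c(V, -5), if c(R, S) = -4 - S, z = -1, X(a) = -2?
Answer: 143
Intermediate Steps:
V = 3 (V = (6 - 2) - 1 = 4 - 1 = 3)
143*c(V, -5) = 143*(-4 - 1*(-5)) = 143*(-4 + 5) = 143*1 = 143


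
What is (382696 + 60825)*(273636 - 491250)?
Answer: -96516378894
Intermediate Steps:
(382696 + 60825)*(273636 - 491250) = 443521*(-217614) = -96516378894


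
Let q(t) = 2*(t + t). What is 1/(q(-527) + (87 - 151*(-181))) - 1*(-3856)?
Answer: 97595361/25310 ≈ 3856.0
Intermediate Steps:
q(t) = 4*t (q(t) = 2*(2*t) = 4*t)
1/(q(-527) + (87 - 151*(-181))) - 1*(-3856) = 1/(4*(-527) + (87 - 151*(-181))) - 1*(-3856) = 1/(-2108 + (87 + 27331)) + 3856 = 1/(-2108 + 27418) + 3856 = 1/25310 + 3856 = 97595361/25310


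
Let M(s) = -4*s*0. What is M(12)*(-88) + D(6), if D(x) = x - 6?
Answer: 0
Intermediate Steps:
D(x) = -6 + x
M(s) = 0
M(12)*(-88) + D(6) = 0*(-88) + (-6 + 6) = 0 + 0 = 0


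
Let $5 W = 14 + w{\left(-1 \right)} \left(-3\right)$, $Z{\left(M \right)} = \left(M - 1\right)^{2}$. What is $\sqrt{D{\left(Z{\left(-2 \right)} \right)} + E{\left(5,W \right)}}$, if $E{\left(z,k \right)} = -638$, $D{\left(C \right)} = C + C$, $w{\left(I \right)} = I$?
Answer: $2 i \sqrt{155} \approx 24.9 i$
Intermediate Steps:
$Z{\left(M \right)} = \left(-1 + M\right)^{2}$
$D{\left(C \right)} = 2 C$
$W = \frac{17}{5}$ ($W = \frac{14 - -3}{5} = \frac{14 + 3}{5} = \frac{1}{5} \cdot 17 = \frac{17}{5} \approx 3.4$)
$\sqrt{D{\left(Z{\left(-2 \right)} \right)} + E{\left(5,W \right)}} = \sqrt{2 \left(-1 - 2\right)^{2} - 638} = \sqrt{2 \left(-3\right)^{2} - 638} = \sqrt{2 \cdot 9 - 638} = \sqrt{18 - 638} = \sqrt{-620} = 2 i \sqrt{155}$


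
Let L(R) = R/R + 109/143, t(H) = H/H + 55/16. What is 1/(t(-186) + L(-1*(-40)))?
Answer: 2288/14185 ≈ 0.16130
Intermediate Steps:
t(H) = 71/16 (t(H) = 1 + 55*(1/16) = 1 + 55/16 = 71/16)
L(R) = 252/143 (L(R) = 1 + 109*(1/143) = 1 + 109/143 = 252/143)
1/(t(-186) + L(-1*(-40))) = 1/(71/16 + 252/143) = 1/(14185/2288) = 2288/14185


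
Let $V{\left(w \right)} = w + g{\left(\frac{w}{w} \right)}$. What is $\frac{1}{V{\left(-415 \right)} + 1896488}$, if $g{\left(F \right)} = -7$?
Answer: $\frac{1}{1896066} \approx 5.2741 \cdot 10^{-7}$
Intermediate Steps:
$V{\left(w \right)} = -7 + w$ ($V{\left(w \right)} = w - 7 = -7 + w$)
$\frac{1}{V{\left(-415 \right)} + 1896488} = \frac{1}{\left(-7 - 415\right) + 1896488} = \frac{1}{-422 + 1896488} = \frac{1}{1896066}$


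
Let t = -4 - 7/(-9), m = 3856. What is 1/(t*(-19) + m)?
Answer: 9/35255 ≈ 0.00025528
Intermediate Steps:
t = -29/9 (t = -4 - 1/9*(-7) = -4 + 7/9 = -29/9 ≈ -3.2222)
1/(t*(-19) + m) = 1/(-29/9*(-19) + 3856) = 1/(551/9 + 3856) = 1/(35255/9) = 9/35255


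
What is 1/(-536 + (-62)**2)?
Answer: 1/3308 ≈ 0.00030230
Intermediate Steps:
1/(-536 + (-62)**2) = 1/(-536 + 3844) = 1/3308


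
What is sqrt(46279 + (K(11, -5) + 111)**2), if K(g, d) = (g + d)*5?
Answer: 4*sqrt(4135) ≈ 257.22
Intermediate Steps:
K(g, d) = 5*d + 5*g (K(g, d) = (d + g)*5 = 5*d + 5*g)
sqrt(46279 + (K(11, -5) + 111)**2) = sqrt(46279 + ((5*(-5) + 5*11) + 111)**2) = sqrt(46279 + ((-25 + 55) + 111)**2) = sqrt(46279 + (30 + 111)**2) = sqrt(46279 + 141**2) = sqrt(46279 + 19881) = sqrt(66160) = 4*sqrt(4135)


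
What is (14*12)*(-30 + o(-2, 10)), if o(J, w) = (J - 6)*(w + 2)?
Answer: -21168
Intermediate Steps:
o(J, w) = (-6 + J)*(2 + w)
(14*12)*(-30 + o(-2, 10)) = (14*12)*(-30 + (-12 - 6*10 + 2*(-2) - 2*10)) = 168*(-30 + (-12 - 60 - 4 - 20)) = 168*(-30 - 96) = 168*(-126) = -21168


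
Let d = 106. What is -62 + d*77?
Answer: 8100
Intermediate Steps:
-62 + d*77 = -62 + 106*77 = -62 + 8162 = 8100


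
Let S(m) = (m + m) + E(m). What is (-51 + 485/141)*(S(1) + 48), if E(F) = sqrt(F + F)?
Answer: -335300/141 - 6706*sqrt(2)/141 ≈ -2445.3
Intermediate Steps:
E(F) = sqrt(2)*sqrt(F) (E(F) = sqrt(2*F) = sqrt(2)*sqrt(F))
S(m) = 2*m + sqrt(2)*sqrt(m) (S(m) = (m + m) + sqrt(2)*sqrt(m) = 2*m + sqrt(2)*sqrt(m))
(-51 + 485/141)*(S(1) + 48) = (-51 + 485/141)*((2*1 + sqrt(2)*sqrt(1)) + 48) = (-51 + 485*(1/141))*((2 + sqrt(2)*1) + 48) = (-51 + 485/141)*((2 + sqrt(2)) + 48) = -6706*(50 + sqrt(2))/141 = -335300/141 - 6706*sqrt(2)/141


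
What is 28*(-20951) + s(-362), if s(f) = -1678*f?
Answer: 20808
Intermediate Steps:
28*(-20951) + s(-362) = 28*(-20951) - 1678*(-362) = -586628 + 607436 = 20808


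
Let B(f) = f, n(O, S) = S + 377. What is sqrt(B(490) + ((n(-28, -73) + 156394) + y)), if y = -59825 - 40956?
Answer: sqrt(56407) ≈ 237.50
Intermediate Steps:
n(O, S) = 377 + S
y = -100781
sqrt(B(490) + ((n(-28, -73) + 156394) + y)) = sqrt(490 + (((377 - 73) + 156394) - 100781)) = sqrt(490 + ((304 + 156394) - 100781)) = sqrt(490 + (156698 - 100781)) = sqrt(490 + 55917) = sqrt(56407)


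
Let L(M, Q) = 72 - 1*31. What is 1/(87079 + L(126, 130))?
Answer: 1/87120 ≈ 1.1478e-5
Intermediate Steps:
L(M, Q) = 41 (L(M, Q) = 72 - 31 = 41)
1/(87079 + L(126, 130)) = 1/(87079 + 41) = 1/87120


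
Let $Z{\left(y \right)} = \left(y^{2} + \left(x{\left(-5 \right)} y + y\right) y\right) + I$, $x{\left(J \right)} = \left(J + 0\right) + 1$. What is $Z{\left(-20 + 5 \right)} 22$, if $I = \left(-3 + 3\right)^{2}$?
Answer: $-9900$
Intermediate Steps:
$I = 0$ ($I = 0^{2} = 0$)
$x{\left(J \right)} = 1 + J$ ($x{\left(J \right)} = J + 1 = 1 + J$)
$Z{\left(y \right)} = - 2 y^{2}$ ($Z{\left(y \right)} = \left(y^{2} + \left(\left(1 - 5\right) y + y\right) y\right) + 0 = \left(y^{2} + \left(- 4 y + y\right) y\right) + 0 = \left(y^{2} + - 3 y y\right) + 0 = \left(y^{2} - 3 y^{2}\right) + 0 = - 2 y^{2} + 0 = - 2 y^{2}$)
$Z{\left(-20 + 5 \right)} 22 = - 2 \left(-20 + 5\right)^{2} \cdot 22 = - 2 \left(-15\right)^{2} \cdot 22 = \left(-2\right) 225 \cdot 22 = \left(-450\right) 22 = -9900$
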